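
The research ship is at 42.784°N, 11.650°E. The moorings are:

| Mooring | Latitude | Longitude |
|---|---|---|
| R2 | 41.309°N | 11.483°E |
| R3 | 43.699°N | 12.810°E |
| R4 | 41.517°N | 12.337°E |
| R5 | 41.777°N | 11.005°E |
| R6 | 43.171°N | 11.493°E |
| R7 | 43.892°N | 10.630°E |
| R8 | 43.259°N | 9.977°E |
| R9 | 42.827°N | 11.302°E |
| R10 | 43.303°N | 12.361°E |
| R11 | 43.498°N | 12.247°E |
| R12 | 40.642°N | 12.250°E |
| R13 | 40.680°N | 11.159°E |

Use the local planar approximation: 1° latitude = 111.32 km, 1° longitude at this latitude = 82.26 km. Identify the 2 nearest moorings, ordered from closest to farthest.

R9, R6

Distances from 42.784°N, 11.650°E:
R2: √((-1.475·111.32)² + (-0.167·82.26)²) = √(26960.65481 + 188.71671) = 164.771 km
R3: √((0.915·111.32)² + (1.160·82.26)²) = √(10375.01142 + 9105.28175) = 139.572 km
R4: √((-1.267·111.32)² + (0.687·82.26)²) = √(19892.96988 + 3193.67622) = 151.943 km
R5: √((-1.007·111.32)² + (-0.645·82.26)²) = √(12566.23961 + 2815.11953) = 124.022 km
R6: √((0.387·111.32)² + (-0.157·82.26)²) = √(1855.95878 + 166.79258) = 44.975 km
R7: √((1.108·111.32)² + (-1.020·82.26)²) = √(15213.38711 + 7040.08259) = 149.176 km
R8: √((0.475·111.32)² + (-1.673·82.26)²) = √(2795.97713 + 18939.53414) = 147.430 km
R9: √((0.043·111.32)² + (-0.348·82.26)²) = √(22.91307 + 819.47536) = 29.024 km
R10: √((0.519·111.32)² + (0.711·82.26)²) = √(3337.95987 + 3420.71279) = 82.211 km
R11: √((0.714·111.32)² + (0.597·82.26)²) = √(6317.46463 + 2411.71549) = 93.430 km
R12: √((-2.142·111.32)² + (0.600·82.26)²) = √(56857.18164 + 2436.01474) = 243.502 km
R13: √((-2.104·111.32)² + (-0.491·82.26)²) = √(54857.73425 + 1631.32463) = 237.674 km
Sorted: R9 (29.024 km) < R6 (44.975 km) < R10 (82.211 km) < R11 (93.430 km) < …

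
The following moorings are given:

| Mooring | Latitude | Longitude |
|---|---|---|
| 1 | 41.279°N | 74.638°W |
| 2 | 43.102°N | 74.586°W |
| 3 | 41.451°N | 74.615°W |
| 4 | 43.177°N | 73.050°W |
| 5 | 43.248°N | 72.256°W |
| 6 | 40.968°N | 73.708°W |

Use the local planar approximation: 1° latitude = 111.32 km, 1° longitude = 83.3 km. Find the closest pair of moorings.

Pairwise distances:
1–3: 19.243 km
4–5: 66.611 km
1–6: 84.853 km
3–6: 92.732 km
2–4: 128.221 km
2–3: 183.805 km
2–5: 194.768 km
1–2: 202.983 km
3–4: 232.190 km
2–6: 248.561 km
1–4: 249.278 km
4–6: 251.940 km
3–5: 280.412 km
5–6: 281.156 km
1–5: 295.660 km
Closest pair: 1–3 at 19.243 km.

1 and 3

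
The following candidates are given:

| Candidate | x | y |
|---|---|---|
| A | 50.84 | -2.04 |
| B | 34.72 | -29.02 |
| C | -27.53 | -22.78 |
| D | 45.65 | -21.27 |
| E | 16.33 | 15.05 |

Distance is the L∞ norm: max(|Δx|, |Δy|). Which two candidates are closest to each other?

Pairwise distances:
A–B: 26.98
A–C: 78.37
A–D: 19.23
A–E: 34.51
B–C: 62.25
B–D: 10.93
B–E: 44.07
C–D: 73.18
C–E: 43.86
D–E: 36.32
Closest pair: B–D at 10.93.

B and D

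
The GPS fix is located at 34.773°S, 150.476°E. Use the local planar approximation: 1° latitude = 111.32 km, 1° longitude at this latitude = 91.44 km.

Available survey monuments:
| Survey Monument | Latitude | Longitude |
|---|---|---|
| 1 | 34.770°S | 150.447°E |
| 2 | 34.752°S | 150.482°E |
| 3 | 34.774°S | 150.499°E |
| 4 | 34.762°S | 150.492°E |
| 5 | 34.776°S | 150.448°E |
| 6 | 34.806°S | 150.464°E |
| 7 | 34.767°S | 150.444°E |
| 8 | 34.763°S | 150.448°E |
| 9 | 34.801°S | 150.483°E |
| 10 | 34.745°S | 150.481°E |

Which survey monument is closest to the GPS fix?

4

Distances from 34.773°S, 150.476°E:
1: √((0.003·111.32)² + (-0.029·91.44)²) = √(0.11153 + 7.03183) = 2.673 km
2: √((0.021·111.32)² + (0.006·91.44)²) = √(5.46493 + 0.30101) = 2.401 km
3: √((-0.001·111.32)² + (0.023·91.44)²) = √(0.01239 + 4.42311) = 2.106 km
4: √((0.011·111.32)² + (0.016·91.44)²) = √(1.49945 + 2.14049) = 1.908 km
5: √((-0.003·111.32)² + (-0.028·91.44)²) = √(0.11153 + 6.55524) = 2.582 km
6: √((-0.033·111.32)² + (-0.012·91.44)²) = √(13.49504 + 1.20402) = 3.834 km
7: √((0.006·111.32)² + (-0.032·91.44)²) = √(0.44612 + 8.56194) = 3.001 km
8: √((0.010·111.32)² + (-0.028·91.44)²) = √(1.23921 + 6.55524) = 2.792 km
9: √((-0.028·111.32)² + (0.007·91.44)²) = √(9.71544 + 0.40970) = 3.182 km
10: √((0.028·111.32)² + (0.005·91.44)²) = √(9.71544 + 0.20903) = 3.150 km
Minimum: 4 at 1.908 km.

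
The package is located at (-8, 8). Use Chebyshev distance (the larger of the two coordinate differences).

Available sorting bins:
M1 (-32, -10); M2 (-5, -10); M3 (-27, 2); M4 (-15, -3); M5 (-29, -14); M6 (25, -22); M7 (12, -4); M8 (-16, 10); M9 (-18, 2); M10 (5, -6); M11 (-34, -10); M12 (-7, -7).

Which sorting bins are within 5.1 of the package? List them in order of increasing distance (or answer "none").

Distances from (-8, 8):
M1: max(|-24|, |-18|) = 24
M2: max(|3|, |-18|) = 18
M3: max(|-19|, |-6|) = 19
M4: max(|-7|, |-11|) = 11
M5: max(|-21|, |-22|) = 22
M6: max(|33|, |-30|) = 33
M7: max(|20|, |-12|) = 20
M8: max(|-8|, |2|) = 8
M9: max(|-10|, |-6|) = 10
M10: max(|13|, |-14|) = 14
M11: max(|-26|, |-18|) = 26
M12: max(|1|, |-15|) = 15
Threshold 5.1: none within range.

none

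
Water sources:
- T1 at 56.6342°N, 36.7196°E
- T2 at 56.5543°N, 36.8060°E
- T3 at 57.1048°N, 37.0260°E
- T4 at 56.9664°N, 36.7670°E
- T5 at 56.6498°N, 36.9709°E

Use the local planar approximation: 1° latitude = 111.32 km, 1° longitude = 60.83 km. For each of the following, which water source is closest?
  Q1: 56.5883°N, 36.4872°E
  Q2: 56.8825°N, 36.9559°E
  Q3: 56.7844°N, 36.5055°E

Q1 at 56.5883°N, 36.4872°E:
  T1: 15.0320 km
  T2: 19.7585 km
  T3: 66.1823 km
  T4: 45.4011 km
  T5: 30.2094 km
  → nearest: T1 (15.0320 km)
Q2 at 56.8825°N, 36.9559°E:
  T1: 31.1549 km
  T2: 37.6559 km
  T3: 25.1111 km
  T4: 14.8077 km
  T5: 25.9202 km
  → nearest: T4 (14.8077 km)
Q3 at 56.7844°N, 36.5055°E:
  T1: 21.1940 km
  T2: 31.4683 km
  T3: 47.6929 km
  T4: 25.7587 km
  T5: 32.0310 km
  → nearest: T1 (21.1940 km)

Q1→T1; Q2→T4; Q3→T1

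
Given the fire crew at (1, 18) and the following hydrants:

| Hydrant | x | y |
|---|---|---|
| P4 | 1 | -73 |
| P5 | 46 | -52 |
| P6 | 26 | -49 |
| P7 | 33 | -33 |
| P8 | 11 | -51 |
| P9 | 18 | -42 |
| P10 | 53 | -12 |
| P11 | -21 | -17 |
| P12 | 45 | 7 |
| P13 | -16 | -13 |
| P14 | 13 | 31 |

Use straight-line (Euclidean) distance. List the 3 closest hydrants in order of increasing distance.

P14, P13, P11

Distances from (1, 18):
P4: √((0)² + (-91)²) = √(0.000 + 8281.000) = 91.0
P5: √((45)² + (-70)²) = √(2025.000 + 4900.000) = 83.2
P6: √((25)² + (-67)²) = √(625.000 + 4489.000) = 71.5
P7: √((32)² + (-51)²) = √(1024.000 + 2601.000) = 60.2
P8: √((10)² + (-69)²) = √(100.000 + 4761.000) = 69.7
P9: √((17)² + (-60)²) = √(289.000 + 3600.000) = 62.4
P10: √((52)² + (-30)²) = √(2704.000 + 900.000) = 60.0
P11: √((-22)² + (-35)²) = √(484.000 + 1225.000) = 41.3
P12: √((44)² + (-11)²) = √(1936.000 + 121.000) = 45.4
P13: √((-17)² + (-31)²) = √(289.000 + 961.000) = 35.4
P14: √((12)² + (13)²) = √(144.000 + 169.000) = 17.7
Sorted: P14 (17.7) < P13 (35.4) < P11 (41.3) < P12 (45.4) < P10 (60.0) < …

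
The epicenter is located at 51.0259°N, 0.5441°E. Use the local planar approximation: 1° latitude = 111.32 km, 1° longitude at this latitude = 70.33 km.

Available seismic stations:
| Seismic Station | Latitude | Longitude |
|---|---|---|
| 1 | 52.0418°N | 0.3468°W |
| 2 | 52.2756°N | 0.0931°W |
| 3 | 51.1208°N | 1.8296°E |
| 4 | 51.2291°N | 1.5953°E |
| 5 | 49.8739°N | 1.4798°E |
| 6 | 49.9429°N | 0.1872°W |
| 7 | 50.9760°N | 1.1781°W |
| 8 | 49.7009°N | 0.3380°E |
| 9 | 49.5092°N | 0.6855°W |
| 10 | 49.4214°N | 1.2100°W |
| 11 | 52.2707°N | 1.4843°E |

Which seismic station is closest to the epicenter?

Distances from 51.0259°N, 0.5441°E:
1: √((1.0159·111.32)² + (-0.8909·70.33)²) = √(12789.345386 + 3925.899273) = 129.2874 km
2: √((1.2497·111.32)² + (-0.6372·70.33)²) = √(19353.429508 + 2008.319333) = 146.1566 km
3: √((0.0949·111.32)² + (1.2855·70.33)²) = √(111.603758 + 8173.826157) = 91.0243 km
4: √((0.2032·111.32)² + (1.0512·70.33)²) = √(511.674534 + 5465.777383) = 77.3140 km
5: √((-1.1520·111.32)² + (0.9357·70.33)²) = √(16445.661748 + 4330.664040) = 144.1400 km
6: √((-1.0830·111.32)² + (-0.7313·70.33)²) = √(14534.607507 + 2645.284466) = 131.0721 km
7: √((-0.0499·111.32)² + (-1.7222·70.33)²) = √(30.856558 + 14670.617856) = 121.2496 km
8: √((-1.3250·111.32)² + (-0.2061·70.33)²) = √(21755.955001 + 210.105402) = 148.2095 km
9: √((-1.5167·111.32)² + (-1.2296·70.33)²) = √(28506.622779 + 7478.404358) = 189.6972 km
10: √((-1.6045·111.32)² + (-1.7541·70.33)²) = √(31902.582335 + 15219.133686) = 217.0754 km
11: √((1.2448·111.32)² + (0.9402·70.33)²) = √(19201.959732 + 4372.418554) = 153.5395 km
Minimum: 4 at 77.3140 km.

4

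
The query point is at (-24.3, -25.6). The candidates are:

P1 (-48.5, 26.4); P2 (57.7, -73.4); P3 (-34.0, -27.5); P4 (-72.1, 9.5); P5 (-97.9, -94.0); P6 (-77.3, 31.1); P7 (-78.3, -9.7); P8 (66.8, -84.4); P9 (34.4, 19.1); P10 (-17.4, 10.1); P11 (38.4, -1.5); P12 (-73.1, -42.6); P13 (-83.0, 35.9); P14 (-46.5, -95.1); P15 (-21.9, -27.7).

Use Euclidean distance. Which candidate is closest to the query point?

Distances from (-24.3, -25.6):
P1: √((-24.2)² + (52.0)²) = √(585.640 + 2704.000) = 57.4
P2: √((82.0)² + (-47.8)²) = √(6724.000 + 2284.840) = 94.9
P3: √((-9.7)² + (-1.9)²) = √(94.090 + 3.610) = 9.9
P4: √((-47.8)² + (35.1)²) = √(2284.840 + 1232.010) = 59.3
P5: √((-73.6)² + (-68.4)²) = √(5416.960 + 4678.560) = 100.5
P6: √((-53.0)² + (56.7)²) = √(2809.000 + 3214.890) = 77.6
P7: √((-54.0)² + (15.9)²) = √(2916.000 + 252.810) = 56.3
P8: √((91.1)² + (-58.8)²) = √(8299.210 + 3457.440) = 108.4
P9: √((58.7)² + (44.7)²) = √(3445.690 + 1998.090) = 73.8
P10: √((6.9)² + (35.7)²) = √(47.610 + 1274.490) = 36.4
P11: √((62.7)² + (24.1)²) = √(3931.290 + 580.810) = 67.2
P12: √((-48.8)² + (-17.0)²) = √(2381.440 + 289.000) = 51.7
P13: √((-58.7)² + (61.5)²) = √(3445.690 + 3782.250) = 85.0
P14: √((-22.2)² + (-69.5)²) = √(492.840 + 4830.250) = 73.0
P15: √((2.4)² + (-2.1)²) = √(5.760 + 4.410) = 3.2
Minimum: P15 at 3.2.

P15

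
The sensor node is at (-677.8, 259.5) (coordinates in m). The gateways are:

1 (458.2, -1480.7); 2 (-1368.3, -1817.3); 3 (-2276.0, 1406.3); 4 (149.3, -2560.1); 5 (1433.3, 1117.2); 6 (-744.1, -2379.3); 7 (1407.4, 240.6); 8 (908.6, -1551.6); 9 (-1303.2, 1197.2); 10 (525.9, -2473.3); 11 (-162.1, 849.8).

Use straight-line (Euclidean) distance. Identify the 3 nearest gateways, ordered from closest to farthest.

11, 9, 3

Distances from (-677.8, 259.5):
1: √((1136.0)² + (-1740.2)²) = √(1290496.000 + 3028296.040) = 2078.2 m
2: √((-690.5)² + (-2076.8)²) = √(476790.250 + 4313098.240) = 2188.6 m
3: √((-1598.2)² + (1146.8)²) = √(2554243.240 + 1315150.240) = 1967.1 m
4: √((827.1)² + (-2819.6)²) = √(684094.410 + 7950144.160) = 2938.4 m
5: √((2111.1)² + (857.7)²) = √(4456743.210 + 735649.290) = 2278.7 m
6: √((-66.3)² + (-2638.8)²) = √(4395.690 + 6963265.440) = 2639.6 m
7: √((2085.2)² + (-18.9)²) = √(4348059.040 + 357.210) = 2085.3 m
8: √((1586.4)² + (-1811.1)²) = √(2516664.960 + 3280083.210) = 2407.6 m
9: √((-625.4)² + (937.7)²) = √(391125.160 + 879281.290) = 1127.1 m
10: √((1203.7)² + (-2732.8)²) = √(1448893.690 + 7468195.840) = 2986.1 m
11: √((515.7)² + (590.3)²) = √(265946.490 + 348454.090) = 783.8 m
Sorted: 11 (783.8 m) < 9 (1127.1 m) < 3 (1967.1 m) < 1 (2078.2 m) < 7 (2085.3 m) < …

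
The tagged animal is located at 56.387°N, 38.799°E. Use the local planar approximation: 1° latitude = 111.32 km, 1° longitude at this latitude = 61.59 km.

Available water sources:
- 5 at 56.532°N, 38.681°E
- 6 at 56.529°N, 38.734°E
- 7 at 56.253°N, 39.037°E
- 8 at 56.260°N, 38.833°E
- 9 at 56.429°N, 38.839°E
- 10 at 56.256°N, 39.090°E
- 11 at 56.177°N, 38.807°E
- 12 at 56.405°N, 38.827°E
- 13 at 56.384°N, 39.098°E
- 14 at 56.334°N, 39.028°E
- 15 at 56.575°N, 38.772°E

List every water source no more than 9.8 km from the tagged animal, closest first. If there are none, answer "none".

12, 9

Distances from 56.387°N, 38.799°E:
5: √((0.145·111.32)² + (-0.118·61.59)²) = √(260.54479 + 52.81830) = 17.702 km
6: √((0.142·111.32)² + (-0.065·61.59)²) = √(249.87516 + 16.02681) = 16.307 km
7: √((-0.134·111.32)² + (0.238·61.59)²) = √(222.51331 + 214.86928) = 20.914 km
8: √((-0.127·111.32)² + (0.034·61.59)²) = √(199.87286 + 4.38509) = 14.292 km
9: √((0.042·111.32)² + (0.040·61.59)²) = √(21.85974 + 6.06932) = 5.285 km
10: √((-0.131·111.32)² + (0.291·61.59)²) = √(212.66156 + 321.22282) = 23.106 km
11: √((-0.210·111.32)² + (0.008·61.59)²) = √(546.49348 + 0.24277) = 23.382 km
12: √((0.018·111.32)² + (0.028·61.59)²) = √(4.01505 + 2.97397) = 2.644 km
13: √((-0.003·111.32)² + (0.299·61.59)²) = √(0.11153 + 339.12733) = 18.418 km
14: √((-0.053·111.32)² + (0.229·61.59)²) = √(34.80953 + 198.92592) = 15.288 km
15: √((0.188·111.32)² + (-0.027·61.59)²) = √(437.98788 + 2.76534) = 20.994 km
Threshold 9.8 km: 12 (2.644 km), 9 (5.285 km) are within range.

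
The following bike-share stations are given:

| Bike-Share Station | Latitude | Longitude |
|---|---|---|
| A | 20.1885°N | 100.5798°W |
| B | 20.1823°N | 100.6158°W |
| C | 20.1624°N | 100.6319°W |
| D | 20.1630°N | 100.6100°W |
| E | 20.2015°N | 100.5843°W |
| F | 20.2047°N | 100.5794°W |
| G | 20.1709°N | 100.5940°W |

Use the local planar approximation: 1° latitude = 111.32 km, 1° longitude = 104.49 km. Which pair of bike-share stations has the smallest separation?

E and F

Pairwise distances:
A–B: 3.8244 km
A–C: 6.1707 km
A–D: 4.2445 km
A–E: 1.5216 km
A–F: 1.8039 km
A–G: 2.4577 km
B–C: 2.7816 km
B–D: 2.2323 km
B–E: 3.9245 km
B–F: 4.5480 km
B–G: 2.6075 km
C–D: 2.2893 km
C–E: 6.6093 km
C–F: 7.2295 km
C–G: 4.0716 km
D–E: 5.0576 km
D–F: 5.6367 km
D–G: 1.8890 km
E–F: 0.6237 km
E–G: 3.5540 km
F–G: 4.0601 km
Closest pair: E–F at 0.6237 km.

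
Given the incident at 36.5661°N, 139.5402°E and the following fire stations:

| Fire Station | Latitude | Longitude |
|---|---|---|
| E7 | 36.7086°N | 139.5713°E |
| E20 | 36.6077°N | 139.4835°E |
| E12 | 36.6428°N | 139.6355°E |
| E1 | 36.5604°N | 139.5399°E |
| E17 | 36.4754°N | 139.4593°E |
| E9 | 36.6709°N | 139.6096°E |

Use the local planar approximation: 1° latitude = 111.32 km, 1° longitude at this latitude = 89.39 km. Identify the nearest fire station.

E1

Distances from 36.5661°N, 139.5402°E:
E7: √((0.1425·111.32)² + (0.0311·89.39)²) = √(251.637942 + 7.728561) = 16.1049 km
E20: √((0.0416·111.32)² + (-0.0567·89.39)²) = √(21.445346 + 25.688810) = 6.8654 km
E12: √((0.0767·111.32)² + (0.0953·89.39)²) = √(72.901611 + 72.571095) = 12.0612 km
E1: √((-0.0057·111.32)² + (-0.0003·89.39)²) = √(0.402621 + 0.000719) = 0.6351 km
E17: √((-0.0907·111.32)² + (-0.0809·89.39)²) = √(101.943836 + 52.296776) = 12.4194 km
E9: √((0.1048·111.32)² + (0.0694·89.39)²) = √(136.103396 + 38.485472) = 13.2132 km
Minimum: E1 at 0.6351 km.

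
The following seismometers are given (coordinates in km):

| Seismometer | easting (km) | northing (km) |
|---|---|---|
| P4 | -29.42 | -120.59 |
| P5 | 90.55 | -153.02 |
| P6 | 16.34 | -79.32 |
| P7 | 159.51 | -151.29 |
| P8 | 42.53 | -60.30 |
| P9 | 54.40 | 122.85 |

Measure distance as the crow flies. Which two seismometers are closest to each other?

Pairwise distances:
P4–P5: 124.28 km
P4–P6: 61.62 km
P4–P7: 191.41 km
P4–P8: 93.87 km
P4–P9: 257.47 km
P5–P6: 104.59 km
P5–P7: 68.98 km
P5–P8: 104.42 km
P5–P9: 278.23 km
P6–P7: 160.24 km
P6–P8: 32.37 km
P6–P9: 205.72 km
P7–P8: 148.20 km
P7–P9: 293.60 km
P8–P9: 183.53 km
Closest pair: P6–P8 at 32.37 km.

P6 and P8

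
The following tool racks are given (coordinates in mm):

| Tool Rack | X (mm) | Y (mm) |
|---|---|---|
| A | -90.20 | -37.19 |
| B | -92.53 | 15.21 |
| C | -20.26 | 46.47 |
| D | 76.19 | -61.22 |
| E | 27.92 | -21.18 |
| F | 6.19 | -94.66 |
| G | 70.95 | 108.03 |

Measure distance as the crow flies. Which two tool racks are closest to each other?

A and B

Pairwise distances:
A–B: √((-2.33)² + (52.40)²) = √(5.4289 + 2745.7600) = 52.45 mm
A–C: √((69.94)² + (83.66)²) = √(4891.6036 + 6998.9956) = 109.04 mm
A–D: √((166.39)² + (-24.03)²) = √(27685.6321 + 577.4409) = 168.12 mm
A–E: √((118.12)² + (16.01)²) = √(13952.3344 + 256.3201) = 119.20 mm
A–F: √((96.39)² + (-57.47)²) = √(9291.0321 + 3302.8009) = 112.22 mm
A–G: √((161.15)² + (145.22)²) = √(25969.3225 + 21088.8484) = 216.93 mm
B–C: √((72.27)² + (31.26)²) = √(5222.9529 + 977.1876) = 78.74 mm
B–D: √((168.72)² + (-76.43)²) = √(28466.4384 + 5841.5449) = 185.22 mm
B–E: √((120.45)² + (-36.39)²) = √(14508.2025 + 1324.2321) = 125.83 mm
B–F: √((98.72)² + (-109.87)²) = √(9745.6384 + 12071.4169) = 147.71 mm
B–G: √((163.48)² + (92.82)²) = √(26725.7104 + 8615.5524) = 187.99 mm
C–D: √((96.45)² + (-107.69)²) = √(9302.6025 + 11597.1361) = 144.57 mm
C–E: √((48.18)² + (-67.65)²) = √(2321.3124 + 4576.5225) = 83.05 mm
C–F: √((26.45)² + (-141.13)²) = √(699.6025 + 19917.6769) = 143.59 mm
C–G: √((91.21)² + (61.56)²) = √(8319.2641 + 3789.6336) = 110.04 mm
D–E: √((-48.27)² + (40.04)²) = √(2329.9929 + 1603.2016) = 62.72 mm
D–F: √((-70.00)² + (-33.44)²) = √(4900.0000 + 1118.2336) = 77.58 mm
D–G: √((-5.24)² + (169.25)²) = √(27.4576 + 28645.5625) = 169.33 mm
E–F: √((-21.73)² + (-73.48)²) = √(472.1929 + 5399.3104) = 76.63 mm
E–G: √((43.03)² + (129.21)²) = √(1851.5809 + 16695.2241) = 136.19 mm
F–G: √((64.76)² + (202.69)²) = √(4193.8576 + 41083.2361) = 212.78 mm
Closest pair: A–B at 52.45 mm.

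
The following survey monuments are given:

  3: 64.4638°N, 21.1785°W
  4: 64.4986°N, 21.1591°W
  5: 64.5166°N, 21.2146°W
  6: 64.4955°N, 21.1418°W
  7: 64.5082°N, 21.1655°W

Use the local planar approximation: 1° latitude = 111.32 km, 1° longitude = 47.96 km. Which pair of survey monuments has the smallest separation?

Pairwise distances:
3–4: 3.9841 km
3–5: 6.1274 km
3–6: 3.9435 km
3–7: 4.9818 km
4–5: 3.3317 km
4–6: 0.8986 km
4–7: 1.1119 km
5–6: 4.2080 km
5–7: 2.5337 km
6–7: 1.8140 km
Closest pair: 4–6 at 0.8986 km.

4 and 6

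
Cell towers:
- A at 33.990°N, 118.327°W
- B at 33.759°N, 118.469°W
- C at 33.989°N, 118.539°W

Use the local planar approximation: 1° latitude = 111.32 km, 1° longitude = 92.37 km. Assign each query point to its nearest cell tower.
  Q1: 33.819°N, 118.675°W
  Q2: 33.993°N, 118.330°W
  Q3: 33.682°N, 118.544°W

Q1→B; Q2→A; Q3→B

Q1 at 33.819°N, 118.675°W:
  A: 37.358 km
  B: 20.166 km
  C: 22.714 km
  → nearest: B (20.166 km)
Q2 at 33.993°N, 118.330°W:
  A: 0.434 km
  B: 29.041 km
  C: 19.310 km
  → nearest: A (0.434 km)
Q3 at 33.682°N, 118.544°W:
  A: 39.716 km
  B: 11.021 km
  C: 34.178 km
  → nearest: B (11.021 km)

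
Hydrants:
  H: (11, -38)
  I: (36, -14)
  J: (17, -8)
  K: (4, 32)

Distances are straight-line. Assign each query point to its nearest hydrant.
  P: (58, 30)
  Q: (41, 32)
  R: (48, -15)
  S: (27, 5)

P at (58, 30):
  H: 82.7
  I: 49.2
  J: 55.9
  K: 54.0
  → nearest: I (49.2)
Q at (41, 32):
  H: 76.2
  I: 46.3
  J: 46.6
  K: 37.0
  → nearest: K (37.0)
R at (48, -15):
  H: 43.6
  I: 12.0
  J: 31.8
  K: 64.4
  → nearest: I (12.0)
S at (27, 5):
  H: 45.9
  I: 21.0
  J: 16.4
  K: 35.5
  → nearest: J (16.4)

P→I; Q→K; R→I; S→J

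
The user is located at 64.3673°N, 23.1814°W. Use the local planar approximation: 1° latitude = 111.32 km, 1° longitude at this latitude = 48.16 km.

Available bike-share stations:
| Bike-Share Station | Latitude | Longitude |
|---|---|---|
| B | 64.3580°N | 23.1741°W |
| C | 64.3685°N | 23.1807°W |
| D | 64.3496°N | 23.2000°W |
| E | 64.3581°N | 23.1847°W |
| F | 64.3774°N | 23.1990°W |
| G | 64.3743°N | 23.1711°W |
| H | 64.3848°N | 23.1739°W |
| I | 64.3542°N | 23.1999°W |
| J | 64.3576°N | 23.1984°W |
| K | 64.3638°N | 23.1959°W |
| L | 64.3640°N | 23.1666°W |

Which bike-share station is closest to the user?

Distances from 64.3673°N, 23.1814°W:
B: √((-0.0093·111.32)² + (0.0073·48.16)²) = √(1.071796 + 0.123600) = 1.0933 km
C: √((0.0012·111.32)² + (0.0007·48.16)²) = √(0.017845 + 0.001136) = 0.1378 km
D: √((-0.0177·111.32)² + (-0.0186·48.16)²) = √(3.882334 + 0.802415) = 2.1644 km
E: √((-0.0092·111.32)² + (-0.0033·48.16)²) = √(1.048871 + 0.025258) = 1.0364 km
F: √((0.0101·111.32)² + (-0.0176·48.16)²) = √(1.264122 + 0.718453) = 1.4080 km
G: √((0.0070·111.32)² + (0.0103·48.16)²) = √(0.607215 + 0.246064) = 0.9237 km
H: √((0.0175·111.32)² + (0.0075·48.16)²) = √(3.795094 + 0.130465) = 1.9813 km
I: √((-0.0131·111.32)² + (-0.0185·48.16)²) = √(2.126616 + 0.793810) = 1.7089 km
J: √((-0.0097·111.32)² + (-0.0170·48.16)²) = √(1.165977 + 0.670302) = 1.3551 km
K: √((-0.0035·111.32)² + (-0.0145·48.16)²) = √(0.151804 + 0.487651) = 0.7997 km
L: √((-0.0033·111.32)² + (0.0148·48.16)²) = √(0.134950 + 0.508038) = 0.8019 km
Minimum: C at 0.1378 km.

C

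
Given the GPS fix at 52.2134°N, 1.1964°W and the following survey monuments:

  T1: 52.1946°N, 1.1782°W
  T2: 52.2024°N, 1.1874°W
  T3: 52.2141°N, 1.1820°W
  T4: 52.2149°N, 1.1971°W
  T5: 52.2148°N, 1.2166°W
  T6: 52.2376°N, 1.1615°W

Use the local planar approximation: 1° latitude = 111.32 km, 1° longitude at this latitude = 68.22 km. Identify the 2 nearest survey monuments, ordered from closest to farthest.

T4, T3

Distances from 52.2134°N, 1.1964°W:
T1: √((-0.0188·111.32)² + (0.0182·68.22)²) = √(4.379879 + 1.541580) = 2.4334 km
T2: √((-0.0110·111.32)² + (0.0090·68.22)²) = √(1.499449 + 0.376971) = 1.3698 km
T3: √((0.0007·111.32)² + (0.0144·68.22)²) = √(0.006072 + 0.965047) = 0.9855 km
T4: √((0.0015·111.32)² + (-0.0007·68.22)²) = √(0.027882 + 0.002280) = 0.1737 km
T5: √((0.0014·111.32)² + (-0.0202·68.22)²) = √(0.024289 + 1.899005) = 1.3868 km
T6: √((0.0242·111.32)² + (0.0349·68.22)²) = √(7.257334 + 5.668580) = 3.5953 km
Sorted: T4 (0.1737 km) < T3 (0.9855 km) < T2 (1.3698 km) < T5 (1.3868 km) < …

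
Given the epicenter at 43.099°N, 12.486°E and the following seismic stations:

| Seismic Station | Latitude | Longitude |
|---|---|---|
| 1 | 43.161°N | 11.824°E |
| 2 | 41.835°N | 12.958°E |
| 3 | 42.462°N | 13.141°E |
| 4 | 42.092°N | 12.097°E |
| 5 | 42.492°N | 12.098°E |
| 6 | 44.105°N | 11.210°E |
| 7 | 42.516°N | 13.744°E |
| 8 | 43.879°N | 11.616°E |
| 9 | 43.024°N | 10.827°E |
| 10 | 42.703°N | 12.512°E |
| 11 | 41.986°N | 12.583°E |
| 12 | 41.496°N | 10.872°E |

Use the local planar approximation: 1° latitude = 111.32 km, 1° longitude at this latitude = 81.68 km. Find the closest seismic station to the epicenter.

10

Distances from 43.099°N, 12.486°E:
1: 54.511 km
2: 145.895 km
3: 88.829 km
4: 116.515 km
5: 74.634 km
6: 152.983 km
7: 121.533 km
8: 112.201 km
9: 135.764 km
10: 44.134 km
11: 124.152 km
12: 221.861 km
Minimum: 10 at 44.134 km.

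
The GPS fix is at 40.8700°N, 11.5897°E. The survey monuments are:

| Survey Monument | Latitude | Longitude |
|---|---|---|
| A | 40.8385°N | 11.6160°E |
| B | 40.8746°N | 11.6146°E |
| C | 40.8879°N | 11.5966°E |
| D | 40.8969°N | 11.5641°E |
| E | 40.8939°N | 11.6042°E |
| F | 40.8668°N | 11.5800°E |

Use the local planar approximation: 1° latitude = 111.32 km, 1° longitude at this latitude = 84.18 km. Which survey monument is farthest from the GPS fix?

Distances from 40.8700°N, 11.5897°E:
A: 4.1470 km
B: 2.1577 km
C: 2.0756 km
D: 3.6893 km
E: 2.9272 km
F: 0.8909 km
Maximum: A at 4.1470 km.

A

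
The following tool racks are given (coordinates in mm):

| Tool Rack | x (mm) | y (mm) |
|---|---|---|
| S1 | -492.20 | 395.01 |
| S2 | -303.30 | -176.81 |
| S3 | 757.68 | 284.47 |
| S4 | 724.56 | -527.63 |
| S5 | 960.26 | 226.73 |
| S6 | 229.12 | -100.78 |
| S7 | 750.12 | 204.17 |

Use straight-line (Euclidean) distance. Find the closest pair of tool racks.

Pairwise distances:
S1–S2: 602.21 mm
S1–S3: 1254.76 mm
S1–S4: 1527.01 mm
S1–S5: 1462.18 mm
S1–S6: 875.28 mm
S1–S7: 1256.89 mm
S2–S3: 1156.92 mm
S2–S4: 1086.08 mm
S2–S5: 1326.43 mm
S2–S6: 537.82 mm
S2–S7: 1120.20 mm
S3–S4: 812.78 mm
S3–S5: 210.65 mm
S3–S6: 654.06 mm
S3–S7: 80.66 mm
S4–S5: 790.32 mm
S4–S6: 653.96 mm
S4–S7: 732.25 mm
S5–S6: 801.14 mm
S5–S7: 211.35 mm
S6–S7: 603.68 mm
Closest pair: S3–S7 at 80.66 mm.

S3 and S7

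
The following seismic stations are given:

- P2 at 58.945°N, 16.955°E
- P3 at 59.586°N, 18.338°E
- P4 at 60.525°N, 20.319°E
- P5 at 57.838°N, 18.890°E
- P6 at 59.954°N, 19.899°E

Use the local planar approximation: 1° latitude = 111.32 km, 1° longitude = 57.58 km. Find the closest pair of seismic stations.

P4 and P6

Pairwise distances:
P2–P3: 106.926 km
P2–P4: 261.639 km
P2–P5: 166.132 km
P2–P6: 203.351 km
P3–P4: 154.717 km
P3–P5: 197.166 km
P3–P6: 98.778 km
P4–P5: 310.228 km
P4–P6: 68.009 km
P5–P6: 242.612 km
Closest pair: P4–P6 at 68.009 km.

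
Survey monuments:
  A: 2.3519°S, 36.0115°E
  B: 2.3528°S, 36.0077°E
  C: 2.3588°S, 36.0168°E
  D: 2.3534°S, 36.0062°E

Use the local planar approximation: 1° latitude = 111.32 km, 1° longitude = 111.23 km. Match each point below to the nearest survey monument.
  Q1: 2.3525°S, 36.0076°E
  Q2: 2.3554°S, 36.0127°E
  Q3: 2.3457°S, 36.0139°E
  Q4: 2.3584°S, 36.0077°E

Q1 at 2.3525°S, 36.0076°E:
  A: √((0.0006·111.32)² + (0.0039·111.23)²) = √(0.004461 + 0.188180) = 0.4389 km
  B: √((-0.0003·111.32)² + (0.0001·111.23)²) = √(0.001115 + 0.000124) = 0.0352 km
  C: √((-0.0063·111.32)² + (0.0092·111.23)²) = √(0.491844 + 1.047176) = 1.2406 km
  D: √((-0.0009·111.32)² + (-0.0014·111.23)²) = √(0.010038 + 0.024249) = 0.1852 km
  → nearest: B (0.0352 km)
Q2 at 2.3554°S, 36.0127°E:
  A: √((0.0035·111.32)² + (-0.0012·111.23)²) = √(0.151804 + 0.017816) = 0.4118 km
  B: √((0.0026·111.32)² + (-0.0050·111.23)²) = √(0.083771 + 0.309303) = 0.6270 km
  C: √((-0.0034·111.32)² + (0.0041·111.23)²) = √(0.143253 + 0.207975) = 0.5926 km
  D: √((0.0020·111.32)² + (-0.0065·111.23)²) = √(0.049569 + 0.522722) = 0.7565 km
  → nearest: A (0.4118 km)
Q3 at 2.3457°S, 36.0139°E:
  A: √((-0.0062·111.32)² + (-0.0024·111.23)²) = √(0.476354 + 0.071263) = 0.7400 km
  B: √((-0.0071·111.32)² + (-0.0062·111.23)²) = √(0.624688 + 0.475584) = 1.0489 km
  C: √((-0.0131·111.32)² + (0.0029·111.23)²) = √(2.126616 + 0.104049) = 1.4935 km
  D: √((-0.0077·111.32)² + (-0.0077·111.23)²) = √(0.734730 + 0.733543) = 1.2117 km
  → nearest: A (0.7400 km)
Q4 at 2.3584°S, 36.0077°E:
  A: √((0.0065·111.32)² + (0.0038·111.23)²) = √(0.523568 + 0.178653) = 0.8380 km
  B: √((0.0056·111.32)² + (0.0000·111.23)²) = √(0.388618 + 0.000000) = 0.6234 km
  C: √((-0.0004·111.32)² + (0.0091·111.23)²) = √(0.001983 + 1.024535) = 1.0132 km
  D: √((0.0050·111.32)² + (-0.0015·111.23)²) = √(0.309804 + 0.027837) = 0.5811 km
  → nearest: D (0.5811 km)

Q1→B; Q2→A; Q3→A; Q4→D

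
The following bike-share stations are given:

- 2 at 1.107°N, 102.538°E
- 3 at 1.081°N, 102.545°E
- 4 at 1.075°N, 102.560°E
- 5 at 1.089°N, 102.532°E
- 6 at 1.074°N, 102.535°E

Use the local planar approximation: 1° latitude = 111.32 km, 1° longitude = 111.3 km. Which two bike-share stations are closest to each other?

Pairwise distances:
3–6: 1.359 km
3–5: 1.699 km
5–6: 1.703 km
3–4: 1.798 km
2–5: 2.112 km
4–6: 2.785 km
2–3: 2.997 km
4–5: 3.484 km
2–6: 3.689 km
2–4: 4.323 km
Closest pair: 3–6 at 1.359 km.

3 and 6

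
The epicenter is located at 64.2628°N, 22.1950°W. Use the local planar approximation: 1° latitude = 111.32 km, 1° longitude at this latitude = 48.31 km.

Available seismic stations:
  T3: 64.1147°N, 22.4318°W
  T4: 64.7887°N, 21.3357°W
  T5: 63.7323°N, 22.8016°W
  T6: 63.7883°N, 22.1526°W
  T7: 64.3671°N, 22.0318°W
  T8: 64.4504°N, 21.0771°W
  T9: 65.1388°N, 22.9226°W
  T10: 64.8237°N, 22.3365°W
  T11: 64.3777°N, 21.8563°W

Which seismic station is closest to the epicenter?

T7

Distances from 64.2628°N, 22.1950°W:
T3: 20.0667 km
T4: 71.7678 km
T5: 65.9265 km
T6: 52.8610 km
T7: 14.0345 km
T8: 57.9029 km
T9: 103.6580 km
T10: 62.8125 km
T11: 20.7686 km
Minimum: T7 at 14.0345 km.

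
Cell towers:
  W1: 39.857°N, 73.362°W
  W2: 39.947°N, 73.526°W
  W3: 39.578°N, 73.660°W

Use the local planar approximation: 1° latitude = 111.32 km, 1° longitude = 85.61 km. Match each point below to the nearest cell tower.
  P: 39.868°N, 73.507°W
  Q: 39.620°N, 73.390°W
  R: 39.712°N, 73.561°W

P→W2; Q→W3; R→W3

P at 39.868°N, 73.507°W:
  W1: √((-0.011·111.32)² + (0.145·85.61)²) = √(1.49945 + 154.09374) = 12.474 km
  W2: √((0.079·111.32)² + (-0.019·85.61)²) = √(77.33936 + 2.64580) = 8.943 km
  W3: √((-0.290·111.32)² + (-0.153·85.61)²) = √(1042.17918 + 171.56625) = 34.839 km
  → nearest: W2 (8.943 km)
Q at 39.620°N, 73.390°W:
  W1: √((0.237·111.32)² + (0.028·85.61)²) = √(696.05425 + 5.74599) = 26.492 km
  W2: √((0.327·111.32)² + (-0.136·85.61)²) = √(1325.07939 + 135.55852) = 38.218 km
  W3: √((-0.042·111.32)² + (-0.270·85.61)²) = √(21.85974 + 534.28936) = 23.583 km
  → nearest: W3 (23.583 km)
R at 39.712°N, 73.561°W:
  W1: √((0.145·111.32)² + (0.199·85.61)²) = √(260.54479 + 290.23858) = 23.469 km
  W2: √((0.235·111.32)² + (0.035·85.61)²) = √(684.35606 + 8.97811) = 26.331 km
  W3: √((-0.134·111.32)² + (-0.099·85.61)²) = √(222.51331 + 71.83224) = 17.157 km
  → nearest: W3 (17.157 km)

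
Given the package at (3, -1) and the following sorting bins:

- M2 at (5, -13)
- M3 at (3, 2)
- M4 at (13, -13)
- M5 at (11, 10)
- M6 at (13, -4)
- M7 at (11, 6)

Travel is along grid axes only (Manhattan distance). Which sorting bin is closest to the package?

Distances from (3, -1):
M2: 14
M3: 3
M4: 22
M5: 19
M6: 13
M7: 15
Minimum: M3 at 3.

M3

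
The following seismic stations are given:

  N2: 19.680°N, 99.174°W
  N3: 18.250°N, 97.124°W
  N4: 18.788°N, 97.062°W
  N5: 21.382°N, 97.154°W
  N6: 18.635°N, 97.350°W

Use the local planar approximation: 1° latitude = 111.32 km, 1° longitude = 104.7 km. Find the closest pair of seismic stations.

N4 and N6

Pairwise distances:
N2–N3: 267.224 km
N2–N4: 242.398 km
N2–N5: 283.950 km
N2–N6: 223.614 km
N3–N4: 60.241 km
N3–N5: 348.668 km
N3–N6: 48.956 km
N4–N5: 288.925 km
N4–N6: 34.631 km
N5–N6: 306.484 km
Closest pair: N4–N6 at 34.631 km.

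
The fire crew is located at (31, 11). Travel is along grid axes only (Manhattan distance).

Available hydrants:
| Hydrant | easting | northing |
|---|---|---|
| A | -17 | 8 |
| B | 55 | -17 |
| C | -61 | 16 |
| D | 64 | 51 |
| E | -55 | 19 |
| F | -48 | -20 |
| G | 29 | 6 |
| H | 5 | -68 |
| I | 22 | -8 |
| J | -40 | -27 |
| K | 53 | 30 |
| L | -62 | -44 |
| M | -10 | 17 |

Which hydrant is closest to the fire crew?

G

Distances from (31, 11):
A: 51
B: 52
C: 97
D: 73
E: 94
F: 110
G: 7
H: 105
I: 28
J: 109
K: 41
L: 148
M: 47
Minimum: G at 7.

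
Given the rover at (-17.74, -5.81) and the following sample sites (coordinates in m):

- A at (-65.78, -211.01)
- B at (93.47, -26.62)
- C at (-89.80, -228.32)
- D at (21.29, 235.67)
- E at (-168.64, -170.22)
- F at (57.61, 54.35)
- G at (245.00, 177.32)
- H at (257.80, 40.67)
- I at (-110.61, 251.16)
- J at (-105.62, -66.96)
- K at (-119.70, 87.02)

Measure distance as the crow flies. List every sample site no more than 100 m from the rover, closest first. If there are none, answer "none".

F

Distances from (-17.74, -5.81):
A: √((-48.04)² + (-205.20)²) = √(2307.8416 + 42107.0400) = 210.75 m
B: √((111.21)² + (-20.81)²) = √(12367.6641 + 433.0561) = 113.14 m
C: √((-72.06)² + (-222.51)²) = √(5192.6436 + 49510.7001) = 233.89 m
D: √((39.03)² + (241.48)²) = √(1523.3409 + 58312.5904) = 244.61 m
E: √((-150.90)² + (-164.41)²) = √(22770.8100 + 27030.6481) = 223.16 m
F: √((75.35)² + (60.16)²) = √(5677.6225 + 3619.2256) = 96.42 m
G: √((262.74)² + (183.13)²) = √(69032.3076 + 33536.5969) = 320.26 m
H: √((275.54)² + (46.48)²) = √(75922.2916 + 2160.3904) = 279.43 m
I: √((-92.87)² + (256.97)²) = √(8624.8369 + 66033.5809) = 273.24 m
J: √((-87.88)² + (-61.15)²) = √(7722.8944 + 3739.3225) = 107.06 m
K: √((-101.96)² + (92.83)²) = √(10395.8416 + 8617.4089) = 137.89 m
Threshold 100 m: F (96.42 m) is within range.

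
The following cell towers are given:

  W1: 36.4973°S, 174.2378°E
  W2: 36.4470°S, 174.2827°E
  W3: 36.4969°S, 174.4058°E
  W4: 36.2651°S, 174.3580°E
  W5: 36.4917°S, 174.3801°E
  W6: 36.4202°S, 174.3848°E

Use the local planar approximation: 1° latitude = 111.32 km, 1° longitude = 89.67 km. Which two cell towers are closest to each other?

W3 and W5

Pairwise distances:
W1–W2: 6.8966 km
W1–W3: 15.0646 km
W1–W4: 28.0057 km
W1–W5: 12.7753 km
W1–W6: 15.7295 km
W2–W3: 12.3573 km
W2–W4: 21.3452 km
W2–W5: 10.0519 km
W2–W6: 9.6291 km
W3–W4: 26.1575 km
W3–W5: 2.3761 km
W3–W6: 8.7434 km
W4–W5: 25.3028 km
W4–W6: 17.4322 km
W5–W6: 7.9705 km
Closest pair: W3–W5 at 2.3761 km.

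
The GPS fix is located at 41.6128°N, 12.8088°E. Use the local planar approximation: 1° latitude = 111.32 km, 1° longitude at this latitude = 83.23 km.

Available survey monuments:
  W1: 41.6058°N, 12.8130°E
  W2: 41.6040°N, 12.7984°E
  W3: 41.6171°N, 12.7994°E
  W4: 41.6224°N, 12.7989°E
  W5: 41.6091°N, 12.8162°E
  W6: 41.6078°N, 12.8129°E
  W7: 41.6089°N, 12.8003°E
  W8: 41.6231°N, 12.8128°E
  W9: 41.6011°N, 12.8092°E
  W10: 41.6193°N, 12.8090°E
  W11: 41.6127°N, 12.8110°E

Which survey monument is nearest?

Distances from 41.6128°N, 12.8088°E:
W1: 0.8541 km
W2: 1.3072 km
W3: 0.9172 km
W4: 1.3494 km
W5: 0.7409 km
W6: 0.6529 km
W7: 0.8300 km
W8: 1.1940 km
W9: 1.3029 km
W10: 0.7238 km
W11: 0.1834 km
Minimum: W11 at 0.1834 km.

W11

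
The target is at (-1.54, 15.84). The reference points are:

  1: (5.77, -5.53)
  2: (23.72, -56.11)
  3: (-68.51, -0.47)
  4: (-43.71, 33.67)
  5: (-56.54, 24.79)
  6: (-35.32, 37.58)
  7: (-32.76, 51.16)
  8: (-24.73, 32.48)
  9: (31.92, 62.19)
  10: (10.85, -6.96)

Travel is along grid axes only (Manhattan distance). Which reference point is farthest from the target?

Distances from (-1.54, 15.84):
1: |7.31| + |-21.37| = 7.31 + 21.37 = 28.68
2: |25.26| + |-71.95| = 25.26 + 71.95 = 97.21
3: |-66.97| + |-16.31| = 66.97 + 16.31 = 83.28
4: |-42.17| + |17.83| = 42.17 + 17.83 = 60.00
5: |-55.00| + |8.95| = 55.00 + 8.95 = 63.95
6: |-33.78| + |21.74| = 33.78 + 21.74 = 55.52
7: |-31.22| + |35.32| = 31.22 + 35.32 = 66.54
8: |-23.19| + |16.64| = 23.19 + 16.64 = 39.83
9: |33.46| + |46.35| = 33.46 + 46.35 = 79.81
10: |12.39| + |-22.80| = 12.39 + 22.80 = 35.19
Maximum: 2 at 97.21.

2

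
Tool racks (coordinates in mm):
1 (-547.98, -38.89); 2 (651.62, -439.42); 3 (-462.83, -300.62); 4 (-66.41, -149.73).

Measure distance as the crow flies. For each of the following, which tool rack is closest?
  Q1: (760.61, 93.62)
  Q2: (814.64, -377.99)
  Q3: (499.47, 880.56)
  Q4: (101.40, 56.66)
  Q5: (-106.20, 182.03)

Q1→2; Q2→2; Q3→4; Q4→4; Q5→4

Q1 at (760.61, 93.62):
  1: √((-1308.59)² + (-132.51)²) = √(1712407.7881 + 17558.9001) = 1315.28 mm
  2: √((-108.99)² + (-533.04)²) = √(11878.8201 + 284131.6416) = 544.07 mm
  3: √((-1223.44)² + (-394.24)²) = √(1496805.4336 + 155425.1776) = 1285.39 mm
  4: √((-827.02)² + (-243.35)²) = √(683962.0804 + 59219.2225) = 862.08 mm
  → nearest: 2 (544.07 mm)
Q2 at (814.64, -377.99):
  1: √((-1362.62)² + (339.10)²) = √(1856733.2644 + 114988.8100) = 1404.18 mm
  2: √((-163.02)² + (-61.43)²) = √(26575.5204 + 3773.6449) = 174.21 mm
  3: √((-1277.47)² + (77.37)²) = √(1631929.6009 + 5986.1169) = 1279.81 mm
  4: √((-881.05)² + (228.26)²) = √(776249.1025 + 52102.6276) = 910.14 mm
  → nearest: 2 (174.21 mm)
Q3 at (499.47, 880.56):
  1: √((-1047.45)² + (-919.45)²) = √(1097151.5025 + 845388.3025) = 1393.75 mm
  2: √((152.15)² + (-1319.98)²) = √(23149.6225 + 1742347.2004) = 1328.72 mm
  3: √((-962.30)² + (-1181.18)²) = √(926021.2900 + 1395186.1924) = 1523.55 mm
  4: √((-565.88)² + (-1030.29)²) = √(320220.1744 + 1061497.4841) = 1175.46 mm
  → nearest: 4 (1175.46 mm)
Q4 at (101.40, 56.66):
  1: √((-649.38)² + (-95.55)²) = √(421694.3844 + 9129.8025) = 656.37 mm
  2: √((550.22)² + (-496.08)²) = √(302742.0484 + 246095.3664) = 740.84 mm
  3: √((-564.23)² + (-357.28)²) = √(318355.4929 + 127648.9984) = 667.84 mm
  4: √((-167.81)² + (-206.39)²) = √(28160.1961 + 42596.8321) = 266.00 mm
  → nearest: 4 (266.00 mm)
Q5 at (-106.20, 182.03):
  1: √((-441.78)² + (-220.92)²) = √(195169.5684 + 48805.6464) = 493.94 mm
  2: √((757.82)² + (-621.45)²) = √(574291.1524 + 386200.1025) = 980.05 mm
  3: √((-356.63)² + (-482.65)²) = √(127184.9569 + 232951.0225) = 600.11 mm
  4: √((39.79)² + (-331.76)²) = √(1583.2441 + 110064.6976) = 334.14 mm
  → nearest: 4 (334.14 mm)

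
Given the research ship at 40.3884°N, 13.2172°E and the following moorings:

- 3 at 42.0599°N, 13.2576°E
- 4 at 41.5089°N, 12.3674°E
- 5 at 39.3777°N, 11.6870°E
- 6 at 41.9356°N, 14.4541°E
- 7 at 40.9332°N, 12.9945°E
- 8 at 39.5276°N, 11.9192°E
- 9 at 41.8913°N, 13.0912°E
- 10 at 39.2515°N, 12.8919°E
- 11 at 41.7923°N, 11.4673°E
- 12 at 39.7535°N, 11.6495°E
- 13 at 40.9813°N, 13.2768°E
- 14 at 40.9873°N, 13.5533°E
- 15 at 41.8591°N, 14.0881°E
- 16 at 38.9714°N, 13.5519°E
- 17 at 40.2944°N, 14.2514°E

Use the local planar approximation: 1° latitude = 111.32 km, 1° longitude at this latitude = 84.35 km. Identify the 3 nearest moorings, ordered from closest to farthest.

Distances from 40.3884°N, 13.2172°E:
3: 186.1026 km
4: 143.8635 km
5: 171.2263 km
6: 201.3701 km
7: 63.4897 km
8: 145.4976 km
9: 167.6401 km
10: 129.5000 km
11: 214.9676 km
12: 149.9382 km
13: 66.1928 km
14: 72.4469 km
15: 179.4439 km
16: 160.2470 km
17: 87.8601 km
Sorted: 7 (63.4897 km) < 13 (66.1928 km) < 14 (72.4469 km) < 17 (87.8601 km) < 10 (129.5000 km) < …

7, 13, 14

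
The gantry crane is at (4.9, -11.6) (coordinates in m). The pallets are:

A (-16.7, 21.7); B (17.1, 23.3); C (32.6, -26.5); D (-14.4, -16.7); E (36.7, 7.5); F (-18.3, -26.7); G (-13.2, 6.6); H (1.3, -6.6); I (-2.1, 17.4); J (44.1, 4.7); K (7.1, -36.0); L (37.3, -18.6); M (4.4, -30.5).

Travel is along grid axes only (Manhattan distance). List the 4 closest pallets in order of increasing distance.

Distances from (4.9, -11.6):
A: 54.9 m
B: 47.1 m
C: 42.6 m
D: 24.4 m
E: 50.9 m
F: 38.3 m
G: 36.3 m
H: 8.6 m
I: 36.0 m
J: 55.5 m
K: 26.6 m
L: 39.4 m
M: 19.4 m
Sorted: H (8.6 m) < M (19.4 m) < D (24.4 m) < K (26.6 m) < I (36.0 m) < G (36.3 m) < …

H, M, D, K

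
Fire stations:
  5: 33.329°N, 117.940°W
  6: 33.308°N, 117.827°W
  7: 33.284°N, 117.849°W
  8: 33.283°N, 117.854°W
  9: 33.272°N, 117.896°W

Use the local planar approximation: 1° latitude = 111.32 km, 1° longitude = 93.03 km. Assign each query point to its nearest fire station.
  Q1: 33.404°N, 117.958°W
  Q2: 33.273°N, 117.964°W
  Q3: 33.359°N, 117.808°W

Q1 at 33.404°N, 117.958°W:
  5: 8.515 km
  6: 16.209 km
  7: 16.771 km
  8: 16.584 km
  9: 15.786 km
  → nearest: 5 (8.515 km)
Q2 at 33.273°N, 117.964°W:
  5: 6.622 km
  6: 13.327 km
  7: 10.768 km
  8: 10.294 km
  9: 6.327 km
  → nearest: 9 (6.327 km)
Q3 at 33.359°N, 117.808°W:
  5: 12.726 km
  6: 5.946 km
  7: 9.179 km
  8: 9.481 km
  9: 12.681 km
  → nearest: 6 (5.946 km)

Q1→5; Q2→9; Q3→6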